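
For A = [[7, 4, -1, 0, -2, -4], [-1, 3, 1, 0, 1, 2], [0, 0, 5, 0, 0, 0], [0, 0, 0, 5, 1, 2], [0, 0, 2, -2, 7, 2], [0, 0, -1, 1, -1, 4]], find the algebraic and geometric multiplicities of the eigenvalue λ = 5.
The characteristic polynomial is (x - 6)(x - 5)^5, so the factor x - 5 appears with exponent 5: the algebraic multiplicity is 5.

rank(A - 5I) = 4, so the eigenspace has dimension 6 - 4 = 2: the geometric multiplicity is 2.

Since 2 < 5, A is not diagonalizable.

algebraic multiplicity 5, geometric multiplicity 2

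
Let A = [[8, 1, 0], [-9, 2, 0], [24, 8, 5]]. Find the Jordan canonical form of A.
The characteristic polynomial is det(xI - A) = (x - 5)^3, so the eigenvalues are 5 (algebraic multiplicity 3).

For λ = 5: rank(A - 5I) = 1, rank((A - 5I)^2) = 0. The eigenspace has dimension 3 - 1 = 2, so there are 2 Jordan blocks; the rank sequence gives block sizes [2, 1].

Assembling the blocks gives the Jordan form J above.

J = [[5, 1, 0], [0, 5, 0], [0, 0, 5]]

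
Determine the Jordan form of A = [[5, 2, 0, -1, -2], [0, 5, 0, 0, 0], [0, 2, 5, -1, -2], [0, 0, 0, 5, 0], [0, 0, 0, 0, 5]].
J = [[5, 1, 0, 0, 0], [0, 5, 0, 0, 0], [0, 0, 5, 0, 0], [0, 0, 0, 5, 0], [0, 0, 0, 0, 5]]

The characteristic polynomial is det(xI - A) = (x - 5)^5, so the eigenvalues are 5 (algebraic multiplicity 5).

For λ = 5: rank(A - 5I) = 1, rank((A - 5I)^2) = 0. The eigenspace has dimension 5 - 1 = 4, so there are 4 Jordan blocks; the rank sequence gives block sizes [2, 1, 1, 1].

Assembling the blocks gives the Jordan form J above.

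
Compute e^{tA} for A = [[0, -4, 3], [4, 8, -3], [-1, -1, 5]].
A has Jordan form J = [[4, 1, 0], [0, 4, 0], [0, 0, 5]] with A = PJP^{-1}, so e^{tA} = P e^{tJ} P^{-1}.

For a Jordan block J_k(λ), e^{tJ_k(λ)} = e^{λt} · (I + tN + t^2 N^2/2! + ... + t^{k-1} N^{k-1}/(k-1)!) where N is the nilpotent superdiagonal part.

Assembling the blocks and conjugating back gives the entries of e^{tA} as shown above.

e^{tA} = [[(-t - 3*e^{t} + 4)*e^{4*t}, (-t - 3*e^{t} + 3)*e^{4*t}, 3*(e^{t} - 1)*e^{4*t}], [(t + 3*e^{t} - 3)*e^{4*t}, (t + 3*e^{t} - 2)*e^{4*t}, 3*(1 - e^{t})*e^{4*t}], [(1 - e^{t})*e^{4*t}, (1 - e^{t})*e^{4*t}, e^{5*t}]]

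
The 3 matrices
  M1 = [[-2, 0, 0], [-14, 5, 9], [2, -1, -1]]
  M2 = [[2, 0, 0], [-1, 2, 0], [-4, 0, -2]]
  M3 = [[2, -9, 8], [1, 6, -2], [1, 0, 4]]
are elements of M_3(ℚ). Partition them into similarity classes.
2 classes: {M1, M2}, {M3}

Characteristic polynomials: χ_{M1} = (x - 2)^2(x + 2), χ_{M2} = (x - 2)^2(x + 2), χ_{M3} = (x - 6)(x - 3)^2.

{M1, M2}: invariant factors (x - 2)^2(x + 2).

{M3}: invariant factors (x - 6)(x - 3)^2.

Matrices are similar if and only if their invariant-factor lists agree; the partition into similarity classes is {M1, M2}, {M3}.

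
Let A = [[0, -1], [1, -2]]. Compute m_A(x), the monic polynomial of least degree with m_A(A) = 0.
m_A(x) = (x + 1)^2

The characteristic polynomial factors as (x + 1)^2. The minimal polynomial is ∏(x - λ)^{k_λ} where k_λ is the size of the largest Jordan block at λ.

For λ = -1: rank(A + I) = 1, and the largest Jordan block has size 2 (the smallest k with rank((A + I)^k) = rank((A + I)^(k+1))).

So m_A(x) = (x + 1)^2.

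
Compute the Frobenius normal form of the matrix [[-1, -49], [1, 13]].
The invariant factors of A (the non-unit diagonal entries of the Smith normal form of xI - A over ℚ[x]) are (x - 6)^2, each dividing the next. The characteristic polynomial is their product, (x - 6)^2.

The rational canonical form is the block-diagonal matrix of companion matrices C(f_i):
R = [[0, -36], [1, 12]].

R = [[0, -36], [1, 12]]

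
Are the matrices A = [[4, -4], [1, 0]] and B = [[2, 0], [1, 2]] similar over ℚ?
Two matrices over a field are similar if and only if they have the same invariant factors.

Both A and B have characteristic polynomial (x - 2)^2 and minimal polynomial (x - 2)^2. Computing further, both have invariant factors (x - 2)^2. Hence A and B are similar.

Yes.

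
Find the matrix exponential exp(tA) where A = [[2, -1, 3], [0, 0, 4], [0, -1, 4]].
e^{tA} = [[e^{2*t}, t*(-t - 2)*e^{2*t}/2, t*(t + 3)*e^{2*t}], [0, (1 - 2*t)*e^{2*t}, 4*t*e^{2*t}], [0, -t*e^{2*t}, (2*t + 1)*e^{2*t}]]

A has Jordan form J = [[2, 1, 0], [0, 2, 1], [0, 0, 2]] with A = PJP^{-1}, so e^{tA} = P e^{tJ} P^{-1}.

For a Jordan block J_k(λ), e^{tJ_k(λ)} = e^{λt} · (I + tN + t^2 N^2/2! + ... + t^{k-1} N^{k-1}/(k-1)!) where N is the nilpotent superdiagonal part.

Assembling the blocks and conjugating back gives the entries of e^{tA} as shown above.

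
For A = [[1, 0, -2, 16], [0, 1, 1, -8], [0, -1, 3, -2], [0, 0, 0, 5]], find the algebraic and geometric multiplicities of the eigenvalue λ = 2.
algebraic multiplicity 2, geometric multiplicity 1

The characteristic polynomial is (x - 5)(x - 2)^2(x - 1), so the factor x - 2 appears with exponent 2: the algebraic multiplicity is 2.

rank(A - 2I) = 3, so the eigenspace has dimension 4 - 3 = 1: the geometric multiplicity is 1.

Since 1 < 2, A is not diagonalizable.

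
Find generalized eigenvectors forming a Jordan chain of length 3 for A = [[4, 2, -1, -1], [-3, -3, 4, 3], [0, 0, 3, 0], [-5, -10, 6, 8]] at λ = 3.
v_1 = [[0, 0, 1, 0]]^T, v_2 = [[-1, 4, 0, 6]]^T, v_3 = [[1, -3, 0, -5]]^T

We seek v_1 ∈ ker((A - 3I)^3) \ ker((A - 3I)^2), then set v_{i+1} = (A - 3I) v_i.

One such chain is v_1 = [[0, 0, 1, 0]]^T, v_2 = [[-1, 4, 0, 6]]^T, v_3 = [[1, -3, 0, -5]]^T. Check: (A - 3I) v_3 = [[0, 0, 0, 0]]^T = 0.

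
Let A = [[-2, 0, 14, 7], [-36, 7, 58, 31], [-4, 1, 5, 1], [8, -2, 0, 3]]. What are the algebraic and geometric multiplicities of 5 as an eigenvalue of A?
The characteristic polynomial is (x - 5)^3(x + 2), so the factor x - 5 appears with exponent 3: the algebraic multiplicity is 3.

rank(A - 5I) = 3, so the eigenspace has dimension 4 - 3 = 1: the geometric multiplicity is 1.

Since 1 < 3, A is not diagonalizable.

algebraic multiplicity 3, geometric multiplicity 1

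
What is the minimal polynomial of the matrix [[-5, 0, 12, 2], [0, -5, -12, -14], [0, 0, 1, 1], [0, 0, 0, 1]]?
The characteristic polynomial factors as (x - 1)^2(x + 5)^2. The minimal polynomial is ∏(x - λ)^{k_λ} where k_λ is the size of the largest Jordan block at λ.

For λ = -5: rank(A + 5I) = 2, and the largest Jordan block has size 1 (the smallest k with rank((A + 5I)^k) = rank((A + 5I)^(k+1))).
For λ = 1: rank(A - I) = 3, and the largest Jordan block has size 2 (the smallest k with rank((A - I)^k) = rank((A - I)^(k+1))).

So m_A(x) = (x - 1)^2(x + 5).

m_A(x) = (x - 1)^2(x + 5)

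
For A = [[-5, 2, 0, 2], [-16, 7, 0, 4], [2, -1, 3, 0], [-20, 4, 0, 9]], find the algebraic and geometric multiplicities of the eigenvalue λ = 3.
The characteristic polynomial is (x - 5)(x - 3)^3, so the factor x - 3 appears with exponent 3: the algebraic multiplicity is 3.

rank(A - 3I) = 2, so the eigenspace has dimension 4 - 2 = 2: the geometric multiplicity is 2.

Since 2 < 3, A is not diagonalizable.

algebraic multiplicity 3, geometric multiplicity 2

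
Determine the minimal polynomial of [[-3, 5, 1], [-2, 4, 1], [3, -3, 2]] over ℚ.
The characteristic polynomial factors as (x - 2)^2(x + 1). The minimal polynomial is ∏(x - λ)^{k_λ} where k_λ is the size of the largest Jordan block at λ.

For λ = -1: rank(A + I) = 2, and the largest Jordan block has size 1 (the smallest k with rank((A + I)^k) = rank((A + I)^(k+1))).
For λ = 2: rank(A - 2I) = 2, and the largest Jordan block has size 2 (the smallest k with rank((A - 2I)^k) = rank((A - 2I)^(k+1))).

So m_A(x) = (x - 2)^2(x + 1).

m_A(x) = (x - 2)^2(x + 1)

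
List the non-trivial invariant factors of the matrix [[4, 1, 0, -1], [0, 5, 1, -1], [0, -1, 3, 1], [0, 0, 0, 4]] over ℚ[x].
The Jordan structure of A has elementary divisors (x - 4)^3, (x - 4). Arranging the block sizes at each eigenvalue in decreasing order and taking row products gives the invariant factors.

Invariant factors (smallest first, each dividing the next): x - 4, (x - 4)^3.

Check: the last factor (x - 4)^3 is the minimal polynomial, and the product (x - 4)^4 is the characteristic polynomial.

x - 4, (x - 4)^3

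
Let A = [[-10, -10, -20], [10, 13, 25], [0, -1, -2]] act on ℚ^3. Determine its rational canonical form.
R = [[0, 0, 10], [1, 0, 11], [0, 1, 1]]

The invariant factors of A (the non-unit diagonal entries of the Smith normal form of xI - A over ℚ[x]) are (x + 2)(x^2 - 3x - 5), each dividing the next. The characteristic polynomial is their product, (x + 2)(x^2 - 3x - 5).

The rational canonical form is the block-diagonal matrix of companion matrices C(f_i):
R = [[0, 0, 10], [1, 0, 11], [0, 1, 1]].

Note the characteristic polynomial does not split into linear factors over ℚ, so A has no Jordan form over ℚ; the rational canonical form exists over any field.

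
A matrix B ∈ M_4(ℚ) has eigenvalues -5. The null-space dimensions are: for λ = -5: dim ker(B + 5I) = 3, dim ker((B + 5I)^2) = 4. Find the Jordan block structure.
Jordan blocks: (-5, 2), (-5, 1), (-5, 1)

λ = -5: successive nullity increments [3, 1] count blocks of size ≥ k; block sizes are [2, 1, 1].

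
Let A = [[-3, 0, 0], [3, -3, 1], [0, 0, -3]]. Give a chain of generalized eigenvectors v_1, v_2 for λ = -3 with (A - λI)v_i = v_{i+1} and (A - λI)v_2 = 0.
v_1 = [[1, 3, -2]]^T, v_2 = [[0, 1, 0]]^T

We seek v_1 ∈ ker((A + 3I)^2) \ ker(A + 3I), then set v_{i+1} = (A + 3I) v_i.

One such chain is v_1 = [[1, 3, -2]]^T, v_2 = [[0, 1, 0]]^T. Check: (A + 3I) v_2 = [[0, 0, 0]]^T = 0.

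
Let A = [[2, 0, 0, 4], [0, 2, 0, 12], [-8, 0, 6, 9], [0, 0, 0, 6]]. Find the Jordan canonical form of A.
J = [[2, 0, 0, 0], [0, 2, 0, 0], [0, 0, 6, 1], [0, 0, 0, 6]]

The characteristic polynomial is det(xI - A) = (x - 6)^2(x - 2)^2, so the eigenvalues are 2 (algebraic multiplicity 2), 6 (algebraic multiplicity 2).

For λ = 2: rank(A - 2I) = 2. The eigenspace has dimension 4 - 2 = 2, so there are 2 Jordan blocks; the rank sequence gives block sizes [1, 1].

For λ = 6: rank(A - 6I) = 3, rank((A - 6I)^2) = 2. The eigenspace has dimension 4 - 3 = 1, so there is 1 Jordan block; the rank sequence gives block sizes [2].

Assembling the blocks gives the Jordan form J above.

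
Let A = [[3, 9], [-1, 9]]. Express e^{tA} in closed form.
A has Jordan form J = [[6, 1], [0, 6]] with A = PJP^{-1}, so e^{tA} = P e^{tJ} P^{-1}.

For a Jordan block J_k(λ), e^{tJ_k(λ)} = e^{λt} · (I + tN + t^2 N^2/2! + ... + t^{k-1} N^{k-1}/(k-1)!) where N is the nilpotent superdiagonal part.

Assembling the blocks and conjugating back gives the entries of e^{tA} as shown above.

e^{tA} = [[(1 - 3*t)*e^{6*t}, 9*t*e^{6*t}], [-t*e^{6*t}, (3*t + 1)*e^{6*t}]]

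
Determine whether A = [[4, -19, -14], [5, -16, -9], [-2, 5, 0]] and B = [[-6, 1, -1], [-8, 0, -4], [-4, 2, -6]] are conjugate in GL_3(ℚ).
No.

Both have characteristic polynomial (x + 4)^3, but the minimal polynomial of A is (x + 4)^3 while the minimal polynomial of B is (x + 4)^2. The minimal polynomial is a similarity invariant, so A and B are not similar.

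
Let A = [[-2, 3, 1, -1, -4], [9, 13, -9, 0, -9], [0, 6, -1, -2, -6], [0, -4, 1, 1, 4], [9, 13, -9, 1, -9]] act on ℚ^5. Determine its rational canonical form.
The invariant factors of A (the non-unit diagonal entries of the Smith normal form of xI - A over ℚ[x]) are (x - 1)^2, (x - 1)^2(x + 2), each dividing the next. The characteristic polynomial is their product, (x - 1)^4(x + 2).

The rational canonical form is the block-diagonal matrix of companion matrices C(f_i):
R = [[0, -1, 0, 0, 0], [1, 2, 0, 0, 0], [0, 0, 0, 0, -2], [0, 0, 1, 0, 3], [0, 0, 0, 1, 0]].

R = [[0, -1, 0, 0, 0], [1, 2, 0, 0, 0], [0, 0, 0, 0, -2], [0, 0, 1, 0, 3], [0, 0, 0, 1, 0]]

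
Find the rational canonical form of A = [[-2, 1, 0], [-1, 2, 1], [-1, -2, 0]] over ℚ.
The invariant factors of A (the non-unit diagonal entries of the Smith normal form of xI - A over ℚ[x]) are x^3 - x + 5, each dividing the next. The characteristic polynomial is their product, x^3 - x + 5.

The rational canonical form is the block-diagonal matrix of companion matrices C(f_i):
R = [[0, 0, -5], [1, 0, 1], [0, 1, 0]].

Note the characteristic polynomial does not split into linear factors over ℚ, so A has no Jordan form over ℚ; the rational canonical form exists over any field.

R = [[0, 0, -5], [1, 0, 1], [0, 1, 0]]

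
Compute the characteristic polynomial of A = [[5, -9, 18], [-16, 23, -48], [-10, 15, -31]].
χ_A(x) = (x + 1)^3

xI - A = [[x - 5, 9, -18], [16, x - 23, 48], [10, -15, x + 31]].

Expanding det(xI - A) along the first row:
det(xI - A) = + (x - 5)·det([[x - 23, 48], [-15, x + 31]]) - (9)·det([[16, 48], [10, x + 31]]) + (-18)·det([[16, x - 23], [10, -15]]).

Evaluating gives χ_A(x) = x^3 + 3x^2 + 3x + 1 = (x + 1)^3.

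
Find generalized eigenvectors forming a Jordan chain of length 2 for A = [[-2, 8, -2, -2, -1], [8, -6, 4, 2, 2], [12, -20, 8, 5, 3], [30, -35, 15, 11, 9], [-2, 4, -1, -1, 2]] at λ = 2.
We seek v_1 ∈ ker((A - 2I)^2) \ ker(A - 2I), then set v_{i+1} = (A - 2I) v_i.

One such chain is v_1 = [[0, 3, 1, 11, -1]]^T, v_2 = [[1, 0, -2, 0, 0]]^T. Check: (A - 2I) v_2 = [[0, 0, 0, 0, 0]]^T = 0.

v_1 = [[0, 3, 1, 11, -1]]^T, v_2 = [[1, 0, -2, 0, 0]]^T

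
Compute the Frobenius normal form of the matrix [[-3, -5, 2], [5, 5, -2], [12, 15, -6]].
R = [[0, 0, 0], [1, 0, -4], [0, 1, -4]]

The invariant factors of A (the non-unit diagonal entries of the Smith normal form of xI - A over ℚ[x]) are x(x + 2)^2, each dividing the next. The characteristic polynomial is their product, x(x + 2)^2.

The rational canonical form is the block-diagonal matrix of companion matrices C(f_i):
R = [[0, 0, 0], [1, 0, -4], [0, 1, -4]].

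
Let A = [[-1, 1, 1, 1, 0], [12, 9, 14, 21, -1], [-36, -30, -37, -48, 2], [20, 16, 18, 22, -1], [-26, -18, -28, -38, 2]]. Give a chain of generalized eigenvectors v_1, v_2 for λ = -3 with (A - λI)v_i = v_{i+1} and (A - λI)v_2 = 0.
v_1 = [[0, 1, 2, -2, 0]]^T, v_2 = [[1, -2, -2, 2, 2]]^T

We seek v_1 ∈ ker((A + 3I)^2) \ ker(A + 3I), then set v_{i+1} = (A + 3I) v_i.

One such chain is v_1 = [[0, 1, 2, -2, 0]]^T, v_2 = [[1, -2, -2, 2, 2]]^T. Check: (A + 3I) v_2 = [[0, 0, 0, 0, 0]]^T = 0.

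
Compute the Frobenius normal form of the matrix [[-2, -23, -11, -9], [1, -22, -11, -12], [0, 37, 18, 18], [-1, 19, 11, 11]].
The invariant factors of A (the non-unit diagonal entries of the Smith normal form of xI - A over ℚ[x]) are (x - 5)(x^3 - 3x - 3), each dividing the next. The characteristic polynomial is their product, (x - 5)(x^3 - 3x - 3).

The rational canonical form is the block-diagonal matrix of companion matrices C(f_i):
R = [[0, 0, 0, -15], [1, 0, 0, -12], [0, 1, 0, 3], [0, 0, 1, 5]].

Note the characteristic polynomial does not split into linear factors over ℚ, so A has no Jordan form over ℚ; the rational canonical form exists over any field.

R = [[0, 0, 0, -15], [1, 0, 0, -12], [0, 1, 0, 3], [0, 0, 1, 5]]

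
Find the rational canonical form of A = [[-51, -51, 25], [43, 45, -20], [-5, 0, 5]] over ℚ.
The invariant factors of A (the non-unit diagonal entries of the Smith normal form of xI - A over ℚ[x]) are (x - 3)(x^2 + 4x + 5), each dividing the next. The characteristic polynomial is their product, (x - 3)(x^2 + 4x + 5).

The rational canonical form is the block-diagonal matrix of companion matrices C(f_i):
R = [[0, 0, 15], [1, 0, 7], [0, 1, -1]].

Note the characteristic polynomial does not split into linear factors over ℚ, so A has no Jordan form over ℚ; the rational canonical form exists over any field.

R = [[0, 0, 15], [1, 0, 7], [0, 1, -1]]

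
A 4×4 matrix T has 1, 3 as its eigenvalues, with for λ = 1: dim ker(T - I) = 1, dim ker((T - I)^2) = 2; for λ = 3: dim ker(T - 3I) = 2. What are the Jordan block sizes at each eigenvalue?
Jordan blocks: (1, 2), (3, 1), (3, 1)

λ = 1: successive nullity increments [1, 1] count blocks of size ≥ k; block sizes are [2].
λ = 3: successive nullity increments [2] count blocks of size ≥ k; block sizes are [1, 1].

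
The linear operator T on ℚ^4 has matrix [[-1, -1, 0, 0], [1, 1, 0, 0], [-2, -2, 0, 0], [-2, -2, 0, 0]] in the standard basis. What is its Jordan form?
J = [[0, 1, 0, 0], [0, 0, 0, 0], [0, 0, 0, 0], [0, 0, 0, 0]]

The characteristic polynomial is det(xI - A) = x^4, so the eigenvalues are 0 (algebraic multiplicity 4).

For λ = 0: rank(A) = 1, rank(A^2) = 0. The eigenspace has dimension 4 - 1 = 3, so there are 3 Jordan blocks; the rank sequence gives block sizes [2, 1, 1].

Assembling the blocks gives the Jordan form J above.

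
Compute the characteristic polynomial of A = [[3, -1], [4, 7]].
χ_A(x) = (x - 5)^2

xI - A = [[x - 3, 1], [-4, x - 7]].

Expanding det(xI - A) along the first row:
det(xI - A) = + (x - 3)·det([[x - 7]]) - (1)·det([[-4]]).

Evaluating gives χ_A(x) = x^2 - 10x + 25 = (x - 5)^2.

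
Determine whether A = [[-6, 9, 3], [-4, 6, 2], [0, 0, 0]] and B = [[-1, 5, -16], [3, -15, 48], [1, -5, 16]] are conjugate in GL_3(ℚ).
Yes.

Two matrices over a field are similar if and only if they have the same invariant factors.

Both A and B have characteristic polynomial x^3 and minimal polynomial x^2. Computing further, both have invariant factors x, x^2. Hence A and B are similar.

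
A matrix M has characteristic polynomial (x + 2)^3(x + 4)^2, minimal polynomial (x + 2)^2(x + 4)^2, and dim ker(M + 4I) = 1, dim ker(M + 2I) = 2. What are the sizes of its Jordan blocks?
λ = -4: algebraic multiplicity 2 (exponent in χ_M), largest block size 2 (exponent in m_M), 1 block (geometric multiplicity). This forces block sizes [2].
λ = -2: algebraic multiplicity 3 (exponent in χ_M), largest block size 2 (exponent in m_M), 2 blocks (geometric multiplicity). These force block sizes [2, 1].

Jordan blocks: (-4, 2), (-2, 2), (-2, 1)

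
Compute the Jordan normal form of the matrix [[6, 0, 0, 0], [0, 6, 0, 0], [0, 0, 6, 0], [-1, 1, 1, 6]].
The characteristic polynomial is det(xI - A) = (x - 6)^4, so the eigenvalues are 6 (algebraic multiplicity 4).

For λ = 6: rank(A - 6I) = 1, rank((A - 6I)^2) = 0. The eigenspace has dimension 4 - 1 = 3, so there are 3 Jordan blocks; the rank sequence gives block sizes [2, 1, 1].

Assembling the blocks gives the Jordan form J above.

J = [[6, 1, 0, 0], [0, 6, 0, 0], [0, 0, 6, 0], [0, 0, 0, 6]]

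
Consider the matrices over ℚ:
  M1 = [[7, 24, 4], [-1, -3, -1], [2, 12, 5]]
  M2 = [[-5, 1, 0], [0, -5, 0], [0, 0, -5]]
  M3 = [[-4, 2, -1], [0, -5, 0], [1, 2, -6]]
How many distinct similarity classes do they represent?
Characteristic polynomials: χ_{M1} = (x - 3)^3, χ_{M2} = (x + 5)^3, χ_{M3} = (x + 5)^3.

{M1}: invariant factors x - 3, (x - 3)^2.

{M2, M3}: invariant factors x + 5, (x + 5)^2.

Matrices are similar if and only if their invariant-factor lists agree; the partition into similarity classes is {M1}, {M2, M3}.

2 classes: {M1}, {M2, M3}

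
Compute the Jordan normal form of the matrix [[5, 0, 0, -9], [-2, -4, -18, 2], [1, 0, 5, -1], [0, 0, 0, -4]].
J = [[-4, 0, 0, 0], [0, -4, 0, 0], [0, 0, 5, 1], [0, 0, 0, 5]]

The characteristic polynomial is det(xI - A) = (x - 5)^2(x + 4)^2, so the eigenvalues are -4 (algebraic multiplicity 2), 5 (algebraic multiplicity 2).

For λ = -4: rank(A + 4I) = 2. The eigenspace has dimension 4 - 2 = 2, so there are 2 Jordan blocks; the rank sequence gives block sizes [1, 1].

For λ = 5: rank(A - 5I) = 3, rank((A - 5I)^2) = 2. The eigenspace has dimension 4 - 3 = 1, so there is 1 Jordan block; the rank sequence gives block sizes [2].

Assembling the blocks gives the Jordan form J above.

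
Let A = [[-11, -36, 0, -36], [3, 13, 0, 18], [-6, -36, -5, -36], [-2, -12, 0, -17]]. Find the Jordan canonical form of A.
J = [[-5, 1, 0, 0], [0, -5, 0, 0], [0, 0, -5, 0], [0, 0, 0, -5]]

The characteristic polynomial is det(xI - A) = (x + 5)^4, so the eigenvalues are -5 (algebraic multiplicity 4).

For λ = -5: rank(A + 5I) = 1, rank((A + 5I)^2) = 0. The eigenspace has dimension 4 - 1 = 3, so there are 3 Jordan blocks; the rank sequence gives block sizes [2, 1, 1].

Assembling the blocks gives the Jordan form J above.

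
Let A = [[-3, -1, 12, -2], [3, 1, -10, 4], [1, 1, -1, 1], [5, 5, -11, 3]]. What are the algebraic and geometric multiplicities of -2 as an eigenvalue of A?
The characteristic polynomial is (x - 2)^2(x + 2)^2, so the factor x + 2 appears with exponent 2: the algebraic multiplicity is 2.

rank(A + 2I) = 3, so the eigenspace has dimension 4 - 3 = 1: the geometric multiplicity is 1.

Since 1 < 2, A is not diagonalizable.

algebraic multiplicity 2, geometric multiplicity 1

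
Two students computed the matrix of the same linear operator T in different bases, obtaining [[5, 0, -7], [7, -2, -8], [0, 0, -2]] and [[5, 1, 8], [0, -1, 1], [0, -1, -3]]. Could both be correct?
Two matrices over a field are similar if and only if they have the same invariant factors.

Both A and B have characteristic polynomial (x - 5)(x + 2)^2 and minimal polynomial (x - 5)(x + 2)^2. Computing further, both have invariant factors (x - 5)(x + 2)^2. Hence A and B are similar.

Yes.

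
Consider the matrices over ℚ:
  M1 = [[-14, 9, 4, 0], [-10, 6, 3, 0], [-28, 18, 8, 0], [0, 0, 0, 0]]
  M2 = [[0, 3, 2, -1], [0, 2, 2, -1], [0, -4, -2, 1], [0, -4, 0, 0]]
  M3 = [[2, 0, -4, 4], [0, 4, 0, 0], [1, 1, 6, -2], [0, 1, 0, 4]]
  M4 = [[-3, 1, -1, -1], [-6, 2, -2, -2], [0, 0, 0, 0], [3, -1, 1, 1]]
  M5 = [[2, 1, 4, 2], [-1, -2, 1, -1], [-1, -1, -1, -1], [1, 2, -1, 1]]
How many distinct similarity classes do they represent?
3 classes: {M1, M2, M5}, {M3}, {M4}

Characteristic polynomials: χ_{M1} = x^4, χ_{M2} = x^4, χ_{M3} = (x - 4)^4, χ_{M4} = x^4, χ_{M5} = x^4.

{M1, M2, M5}: invariant factors x, x^3.

{M3}: invariant factors (x - 4)^2, (x - 4)^2.

{M4}: invariant factors x, x, x^2.

Matrices are similar if and only if their invariant-factor lists agree; the partition into similarity classes is {M1, M2, M5}, {M3}, {M4}.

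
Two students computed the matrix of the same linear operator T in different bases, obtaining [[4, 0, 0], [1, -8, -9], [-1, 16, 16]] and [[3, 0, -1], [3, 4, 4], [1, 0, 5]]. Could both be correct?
Yes.

Two matrices over a field are similar if and only if they have the same invariant factors.

Both A and B have characteristic polynomial (x - 4)^3 and minimal polynomial (x - 4)^3. Computing further, both have invariant factors (x - 4)^3. Hence A and B are similar.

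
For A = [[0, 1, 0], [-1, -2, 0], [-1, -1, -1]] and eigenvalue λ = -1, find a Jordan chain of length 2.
We seek v_1 ∈ ker((A + I)^2) \ ker(A + I), then set v_{i+1} = (A + I) v_i.

One such chain is v_1 = [[-2, 1, 0]]^T, v_2 = [[-1, 1, 1]]^T. Check: (A + I) v_2 = [[0, 0, 0]]^T = 0.

v_1 = [[-2, 1, 0]]^T, v_2 = [[-1, 1, 1]]^T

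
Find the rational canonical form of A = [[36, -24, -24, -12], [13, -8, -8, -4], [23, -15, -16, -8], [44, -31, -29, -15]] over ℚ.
The invariant factors of A (the non-unit diagonal entries of the Smith normal form of xI - A over ℚ[x]) are (x + 3)(x^3 + 4), each dividing the next. The characteristic polynomial is their product, (x + 3)(x^3 + 4).

The rational canonical form is the block-diagonal matrix of companion matrices C(f_i):
R = [[0, 0, 0, -12], [1, 0, 0, -4], [0, 1, 0, 0], [0, 0, 1, -3]].

Note the characteristic polynomial does not split into linear factors over ℚ, so A has no Jordan form over ℚ; the rational canonical form exists over any field.

R = [[0, 0, 0, -12], [1, 0, 0, -4], [0, 1, 0, 0], [0, 0, 1, -3]]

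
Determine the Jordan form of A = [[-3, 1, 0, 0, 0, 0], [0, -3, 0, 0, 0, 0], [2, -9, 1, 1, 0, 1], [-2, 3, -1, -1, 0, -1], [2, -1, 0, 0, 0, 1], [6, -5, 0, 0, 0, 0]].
J = [[-3, 1, 0, 0, 0, 0], [0, -3, 0, 0, 0, 0], [0, 0, 0, 1, 0, 0], [0, 0, 0, 0, 0, 0], [0, 0, 0, 0, 0, 1], [0, 0, 0, 0, 0, 0]]

The characteristic polynomial is det(xI - A) = x^4(x + 3)^2, so the eigenvalues are -3 (algebraic multiplicity 2), 0 (algebraic multiplicity 4).

For λ = -3: rank(A + 3I) = 5, rank((A + 3I)^2) = 4. The eigenspace has dimension 6 - 5 = 1, so there is 1 Jordan block; the rank sequence gives block sizes [2].

For λ = 0: rank(A) = 4, rank(A^2) = 2. The eigenspace has dimension 6 - 4 = 2, so there are 2 Jordan blocks; the rank sequence gives block sizes [2, 2].

Assembling the blocks gives the Jordan form J above.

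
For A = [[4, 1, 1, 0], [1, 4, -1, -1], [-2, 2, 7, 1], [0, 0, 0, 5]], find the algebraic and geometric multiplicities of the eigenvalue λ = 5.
algebraic multiplicity 4, geometric multiplicity 2

The characteristic polynomial is (x - 5)^4, so the factor x - 5 appears with exponent 4: the algebraic multiplicity is 4.

rank(A - 5I) = 2, so the eigenspace has dimension 4 - 2 = 2: the geometric multiplicity is 2.

Since 2 < 4, A is not diagonalizable.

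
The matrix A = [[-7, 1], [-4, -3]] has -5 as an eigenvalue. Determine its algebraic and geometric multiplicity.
algebraic multiplicity 2, geometric multiplicity 1

The characteristic polynomial is (x + 5)^2, so the factor x + 5 appears with exponent 2: the algebraic multiplicity is 2.

rank(A + 5I) = 1, so the eigenspace has dimension 2 - 1 = 1: the geometric multiplicity is 1.

Since 1 < 2, A is not diagonalizable.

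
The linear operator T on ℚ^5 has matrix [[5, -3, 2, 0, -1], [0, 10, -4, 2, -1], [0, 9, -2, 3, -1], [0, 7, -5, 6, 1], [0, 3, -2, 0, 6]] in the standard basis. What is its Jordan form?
J = [[5, 1, 0, 0, 0], [0, 5, 0, 0, 0], [0, 0, 5, 1, 0], [0, 0, 0, 5, 0], [0, 0, 0, 0, 5]]

The characteristic polynomial is det(xI - A) = (x - 5)^5, so the eigenvalues are 5 (algebraic multiplicity 5).

For λ = 5: rank(A - 5I) = 2, rank((A - 5I)^2) = 0. The eigenspace has dimension 5 - 2 = 3, so there are 3 Jordan blocks; the rank sequence gives block sizes [2, 2, 1].

Assembling the blocks gives the Jordan form J above.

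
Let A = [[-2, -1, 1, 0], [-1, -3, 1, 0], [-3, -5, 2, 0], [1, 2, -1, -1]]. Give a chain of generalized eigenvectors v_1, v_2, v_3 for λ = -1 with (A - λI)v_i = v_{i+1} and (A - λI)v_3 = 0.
We seek v_1 ∈ ker((A + I)^3) \ ker((A + I)^2), then set v_{i+1} = (A + I) v_i.

One such chain is v_1 = [[0, -1, -1, 1]]^T, v_2 = [[0, 1, 2, -1]]^T, v_3 = [[1, 0, 1, 0]]^T. Check: (A + I) v_3 = [[0, 0, 0, 0]]^T = 0.

v_1 = [[0, -1, -1, 1]]^T, v_2 = [[0, 1, 2, -1]]^T, v_3 = [[1, 0, 1, 0]]^T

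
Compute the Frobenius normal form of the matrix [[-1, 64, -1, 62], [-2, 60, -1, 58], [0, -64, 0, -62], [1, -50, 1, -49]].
The invariant factors of A (the non-unit diagonal entries of the Smith normal form of xI - A over ℚ[x]) are (x - 6)^2(x + 1)^2, each dividing the next. The characteristic polynomial is their product, (x - 6)^2(x + 1)^2.

The rational canonical form is the block-diagonal matrix of companion matrices C(f_i):
R = [[0, 0, 0, -36], [1, 0, 0, -60], [0, 1, 0, -13], [0, 0, 1, 10]].

R = [[0, 0, 0, -36], [1, 0, 0, -60], [0, 1, 0, -13], [0, 0, 1, 10]]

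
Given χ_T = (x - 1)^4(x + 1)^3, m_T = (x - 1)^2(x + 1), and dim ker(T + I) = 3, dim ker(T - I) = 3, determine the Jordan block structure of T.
λ = -1: algebraic multiplicity 3 (exponent in χ_T), largest block size 1 (exponent in m_T), 3 blocks (geometric multiplicity). These force block sizes [1, 1, 1].
λ = 1: algebraic multiplicity 4 (exponent in χ_T), largest block size 2 (exponent in m_T), 3 blocks (geometric multiplicity). These force block sizes [2, 1, 1].

Jordan blocks: (-1, 1), (-1, 1), (-1, 1), (1, 2), (1, 1), (1, 1)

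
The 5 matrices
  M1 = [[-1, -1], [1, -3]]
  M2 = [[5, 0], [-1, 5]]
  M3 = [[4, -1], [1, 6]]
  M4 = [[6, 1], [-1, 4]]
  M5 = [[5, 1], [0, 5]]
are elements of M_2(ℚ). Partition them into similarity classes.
Characteristic polynomials: χ_{M1} = (x + 2)^2, χ_{M2} = (x - 5)^2, χ_{M3} = (x - 5)^2, χ_{M4} = (x - 5)^2, χ_{M5} = (x - 5)^2.

{M1}: invariant factors (x + 2)^2.

{M2, M3, M4, M5}: invariant factors (x - 5)^2.

Matrices are similar if and only if their invariant-factor lists agree; the partition into similarity classes is {M1}, {M2, M3, M4, M5}.

2 classes: {M1}, {M2, M3, M4, M5}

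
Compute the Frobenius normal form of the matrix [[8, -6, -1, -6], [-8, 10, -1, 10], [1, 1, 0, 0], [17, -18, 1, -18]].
R = [[0, 0, 0, -16], [1, 0, 0, 0], [0, 1, 0, 8], [0, 0, 1, 0]]

The invariant factors of A (the non-unit diagonal entries of the Smith normal form of xI - A over ℚ[x]) are (x - 2)^2(x + 2)^2, each dividing the next. The characteristic polynomial is their product, (x - 2)^2(x + 2)^2.

The rational canonical form is the block-diagonal matrix of companion matrices C(f_i):
R = [[0, 0, 0, -16], [1, 0, 0, 0], [0, 1, 0, 8], [0, 0, 1, 0]].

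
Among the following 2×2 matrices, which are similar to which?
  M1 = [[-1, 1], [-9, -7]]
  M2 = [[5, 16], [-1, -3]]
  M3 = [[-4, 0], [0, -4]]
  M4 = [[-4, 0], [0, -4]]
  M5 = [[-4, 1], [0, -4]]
Characteristic polynomials: χ_{M1} = (x + 4)^2, χ_{M2} = (x - 1)^2, χ_{M3} = (x + 4)^2, χ_{M4} = (x + 4)^2, χ_{M5} = (x + 4)^2.

{M1, M5}: invariant factors (x + 4)^2.

{M2}: invariant factors (x - 1)^2.

{M3, M4}: invariant factors x + 4, x + 4.

Matrices are similar if and only if their invariant-factor lists agree; the partition into similarity classes is {M1, M5}, {M2}, {M3, M4}.

3 classes: {M1, M5}, {M2}, {M3, M4}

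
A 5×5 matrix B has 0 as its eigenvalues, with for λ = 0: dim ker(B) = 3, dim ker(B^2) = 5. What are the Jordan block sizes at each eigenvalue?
Jordan blocks: (0, 2), (0, 2), (0, 1)

λ = 0: successive nullity increments [3, 2] count blocks of size ≥ k; block sizes are [2, 2, 1].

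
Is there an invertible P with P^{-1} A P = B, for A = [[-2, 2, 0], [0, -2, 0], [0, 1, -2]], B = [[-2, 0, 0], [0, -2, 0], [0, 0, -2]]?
No.

Both have characteristic polynomial (x + 2)^3, but the minimal polynomial of A is (x + 2)^2 while the minimal polynomial of B is x + 2. The minimal polynomial is a similarity invariant, so A and B are not similar.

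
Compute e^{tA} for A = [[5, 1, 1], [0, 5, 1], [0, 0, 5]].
e^{tA} = [[e^{5*t}, t*e^{5*t}, t*(t + 2)*e^{5*t}/2], [0, e^{5*t}, t*e^{5*t}], [0, 0, e^{5*t}]]

A has Jordan form J = [[5, 1, 0], [0, 5, 1], [0, 0, 5]] with A = PJP^{-1}, so e^{tA} = P e^{tJ} P^{-1}.

For a Jordan block J_k(λ), e^{tJ_k(λ)} = e^{λt} · (I + tN + t^2 N^2/2! + ... + t^{k-1} N^{k-1}/(k-1)!) where N is the nilpotent superdiagonal part.

Assembling the blocks and conjugating back gives the entries of e^{tA} as shown above.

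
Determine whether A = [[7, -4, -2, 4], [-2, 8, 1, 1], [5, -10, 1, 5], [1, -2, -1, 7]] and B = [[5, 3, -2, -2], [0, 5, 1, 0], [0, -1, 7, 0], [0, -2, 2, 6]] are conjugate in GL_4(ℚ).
Two matrices over a field are similar if and only if they have the same invariant factors.

Both A and B have characteristic polynomial (x - 6)^3(x - 5) and minimal polynomial (x - 6)^2(x - 5). Computing further, both have invariant factors x - 6, (x - 6)^2(x - 5). Hence A and B are similar.

Yes.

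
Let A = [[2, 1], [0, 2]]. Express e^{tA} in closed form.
e^{tA} = [[e^{2*t}, t*e^{2*t}], [0, e^{2*t}]]

A has Jordan form J = [[2, 1], [0, 2]] with A = PJP^{-1}, so e^{tA} = P e^{tJ} P^{-1}.

For a Jordan block J_k(λ), e^{tJ_k(λ)} = e^{λt} · (I + tN + t^2 N^2/2! + ... + t^{k-1} N^{k-1}/(k-1)!) where N is the nilpotent superdiagonal part.

Assembling the blocks and conjugating back gives the entries of e^{tA} as shown above.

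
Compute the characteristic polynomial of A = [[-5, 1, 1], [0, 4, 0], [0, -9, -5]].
xI - A = [[x + 5, -1, -1], [0, x - 4, 0], [0, 9, x + 5]].

Expanding det(xI - A) along the first row:
det(xI - A) = + (x + 5)·det([[x - 4, 0], [9, x + 5]]) - (-1)·det([[0, 0], [0, x + 5]]) + (-1)·det([[0, x - 4], [0, 9]]).

Evaluating gives χ_A(x) = x^3 + 6x^2 - 15x - 100 = (x - 4)(x + 5)^2.

χ_A(x) = (x - 4)(x + 5)^2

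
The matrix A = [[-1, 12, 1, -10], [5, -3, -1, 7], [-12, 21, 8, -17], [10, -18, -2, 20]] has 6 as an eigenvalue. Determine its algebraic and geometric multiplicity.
algebraic multiplicity 4, geometric multiplicity 2

The characteristic polynomial is (x - 6)^4, so the factor x - 6 appears with exponent 4: the algebraic multiplicity is 4.

rank(A - 6I) = 2, so the eigenspace has dimension 4 - 2 = 2: the geometric multiplicity is 2.

Since 2 < 4, A is not diagonalizable.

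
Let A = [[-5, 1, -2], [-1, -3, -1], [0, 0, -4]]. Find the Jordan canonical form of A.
The characteristic polynomial is det(xI - A) = (x + 4)^3, so the eigenvalues are -4 (algebraic multiplicity 3).

For λ = -4: rank(A + 4I) = 2, rank((A + 4I)^2) = 1, rank((A + 4I)^3) = 0. The eigenspace has dimension 3 - 2 = 1, so there is 1 Jordan block; the rank sequence gives block sizes [3].

Assembling the blocks gives the Jordan form J above.

J = [[-4, 1, 0], [0, -4, 1], [0, 0, -4]]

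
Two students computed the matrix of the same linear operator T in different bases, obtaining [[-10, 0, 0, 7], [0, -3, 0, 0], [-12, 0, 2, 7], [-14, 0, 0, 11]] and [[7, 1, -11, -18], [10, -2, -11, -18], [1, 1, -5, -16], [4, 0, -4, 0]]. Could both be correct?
No.

Both have characteristic polynomial (x - 4)(x - 2)(x + 3)^2, but the minimal polynomial of A is (x - 4)(x - 2)(x + 3) while the minimal polynomial of B is (x - 4)(x - 2)(x + 3)^2. The minimal polynomial is a similarity invariant, so A and B are not similar.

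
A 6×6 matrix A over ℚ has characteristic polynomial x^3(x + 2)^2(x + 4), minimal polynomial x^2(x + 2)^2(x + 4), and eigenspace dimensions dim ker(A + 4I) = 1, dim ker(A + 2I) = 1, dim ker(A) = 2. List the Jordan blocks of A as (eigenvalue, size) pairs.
λ = -4: algebraic multiplicity 1 (exponent in χ_A), largest block size 1 (exponent in m_A), 1 block (geometric multiplicity). This forces block sizes [1].
λ = -2: algebraic multiplicity 2 (exponent in χ_A), largest block size 2 (exponent in m_A), 1 block (geometric multiplicity). This forces block sizes [2].
λ = 0: algebraic multiplicity 3 (exponent in χ_A), largest block size 2 (exponent in m_A), 2 blocks (geometric multiplicity). These force block sizes [2, 1].

Jordan blocks: (-4, 1), (-2, 2), (0, 2), (0, 1)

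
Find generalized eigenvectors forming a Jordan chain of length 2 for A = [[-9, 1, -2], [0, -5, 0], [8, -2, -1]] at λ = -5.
We seek v_1 ∈ ker((A + 5I)^2) \ ker(A + 5I), then set v_{i+1} = (A + 5I) v_i.

One such chain is v_1 = [[0, 1, 0]]^T, v_2 = [[1, 0, -2]]^T. Check: (A + 5I) v_2 = [[0, 0, 0]]^T = 0.

v_1 = [[0, 1, 0]]^T, v_2 = [[1, 0, -2]]^T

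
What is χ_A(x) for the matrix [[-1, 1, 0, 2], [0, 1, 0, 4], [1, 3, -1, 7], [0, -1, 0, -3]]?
xI - A = [[x + 1, -1, 0, -2], [0, x - 1, 0, -4], [-1, -3, x + 1, -7], [0, 1, 0, x + 3]].

Expanding det(xI - A) along the first row:
det(xI - A) = + (x + 1)·det([[x - 1, 0, -4], [-3, x + 1, -7], [1, 0, x + 3]]) - (-1)·det([[0, 0, -4], [-1, x + 1, -7], [0, 0, x + 3]]) + (0)·det([[0, x - 1, -4], [-1, -3, -7], [0, 1, x + 3]]) - (-2)·det([[0, x - 1, 0], [-1, -3, x + 1], [0, 1, 0]]).

Evaluating gives χ_A(x) = x^4 + 4x^3 + 6x^2 + 4x + 1 = (x + 1)^4.

χ_A(x) = (x + 1)^4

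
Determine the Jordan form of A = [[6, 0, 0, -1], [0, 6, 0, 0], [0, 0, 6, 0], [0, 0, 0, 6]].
The characteristic polynomial is det(xI - A) = (x - 6)^4, so the eigenvalues are 6 (algebraic multiplicity 4).

For λ = 6: rank(A - 6I) = 1, rank((A - 6I)^2) = 0. The eigenspace has dimension 4 - 1 = 3, so there are 3 Jordan blocks; the rank sequence gives block sizes [2, 1, 1].

Assembling the blocks gives the Jordan form J above.

J = [[6, 1, 0, 0], [0, 6, 0, 0], [0, 0, 6, 0], [0, 0, 0, 6]]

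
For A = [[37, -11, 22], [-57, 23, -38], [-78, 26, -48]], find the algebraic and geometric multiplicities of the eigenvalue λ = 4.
The characteristic polynomial is (x - 4)^3, so the factor x - 4 appears with exponent 3: the algebraic multiplicity is 3.

rank(A - 4I) = 1, so the eigenspace has dimension 3 - 1 = 2: the geometric multiplicity is 2.

Since 2 < 3, A is not diagonalizable.

algebraic multiplicity 3, geometric multiplicity 2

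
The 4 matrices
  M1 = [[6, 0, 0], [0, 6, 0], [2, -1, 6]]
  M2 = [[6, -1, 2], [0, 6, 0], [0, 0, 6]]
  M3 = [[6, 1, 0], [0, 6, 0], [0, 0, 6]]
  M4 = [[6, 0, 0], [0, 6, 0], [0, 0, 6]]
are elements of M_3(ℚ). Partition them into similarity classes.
Characteristic polynomials: χ_{M1} = (x - 6)^3, χ_{M2} = (x - 6)^3, χ_{M3} = (x - 6)^3, χ_{M4} = (x - 6)^3.

{M1, M2, M3}: invariant factors x - 6, (x - 6)^2.

{M4}: invariant factors x - 6, x - 6, x - 6.

Matrices are similar if and only if their invariant-factor lists agree; the partition into similarity classes is {M1, M2, M3}, {M4}.

2 classes: {M1, M2, M3}, {M4}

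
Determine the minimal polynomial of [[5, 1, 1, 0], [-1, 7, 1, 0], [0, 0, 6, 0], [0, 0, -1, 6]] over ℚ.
m_A(x) = (x - 6)^2

The characteristic polynomial factors as (x - 6)^4. The minimal polynomial is ∏(x - λ)^{k_λ} where k_λ is the size of the largest Jordan block at λ.

For λ = 6: rank(A - 6I) = 2, and the largest Jordan block has size 2 (the smallest k with rank((A - 6I)^k) = rank((A - 6I)^(k+1))).

So m_A(x) = (x - 6)^2.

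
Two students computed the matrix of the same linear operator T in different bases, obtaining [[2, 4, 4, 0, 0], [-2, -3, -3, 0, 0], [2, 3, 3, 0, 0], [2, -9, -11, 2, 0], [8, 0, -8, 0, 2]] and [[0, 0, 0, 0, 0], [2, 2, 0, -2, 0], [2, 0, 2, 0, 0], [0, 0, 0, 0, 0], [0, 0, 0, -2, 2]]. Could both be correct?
Both have characteristic polynomial x^2(x - 2)^3, but the minimal polynomial of A is x^2(x - 2) while the minimal polynomial of B is x(x - 2). The minimal polynomial is a similarity invariant, so A and B are not similar.

No.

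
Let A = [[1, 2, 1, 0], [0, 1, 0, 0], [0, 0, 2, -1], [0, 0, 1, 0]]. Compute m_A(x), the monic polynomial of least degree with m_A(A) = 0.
The characteristic polynomial factors as (x - 1)^4. The minimal polynomial is ∏(x - λ)^{k_λ} where k_λ is the size of the largest Jordan block at λ.

For λ = 1: rank(A - I) = 2, and the largest Jordan block has size 3 (the smallest k with rank((A - I)^k) = rank((A - I)^(k+1))).

So m_A(x) = (x - 1)^3.

m_A(x) = (x - 1)^3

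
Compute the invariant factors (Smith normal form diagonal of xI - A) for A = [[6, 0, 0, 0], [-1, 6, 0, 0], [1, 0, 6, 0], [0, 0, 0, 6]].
x - 6, x - 6, (x - 6)^2

The Jordan structure of A has elementary divisors (x - 6)^2, (x - 6), (x - 6). Arranging the block sizes at each eigenvalue in decreasing order and taking row products gives the invariant factors.

Invariant factors (smallest first, each dividing the next): x - 6, x - 6, (x - 6)^2.

Check: the last factor (x - 6)^2 is the minimal polynomial, and the product (x - 6)^4 is the characteristic polynomial.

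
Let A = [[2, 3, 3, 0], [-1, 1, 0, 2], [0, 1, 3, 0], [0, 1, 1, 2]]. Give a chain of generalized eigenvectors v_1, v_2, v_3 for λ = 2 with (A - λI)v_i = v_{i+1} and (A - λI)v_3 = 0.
We seek v_1 ∈ ker((A - 2I)^3) \ ker((A - 2I)^2), then set v_{i+1} = (A - 2I) v_i.

One such chain is v_1 = [[-6, 1, -1, -2]]^T, v_2 = [[0, 1, 0, 0]]^T, v_3 = [[3, -1, 1, 1]]^T. Check: (A - 2I) v_3 = [[0, 0, 0, 0]]^T = 0.

v_1 = [[-6, 1, -1, -2]]^T, v_2 = [[0, 1, 0, 0]]^T, v_3 = [[3, -1, 1, 1]]^T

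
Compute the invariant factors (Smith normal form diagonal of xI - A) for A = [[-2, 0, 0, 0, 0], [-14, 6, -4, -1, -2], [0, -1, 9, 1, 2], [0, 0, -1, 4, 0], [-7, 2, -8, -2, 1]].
The Jordan structure of A has elementary divisors (x + 2), (x - 5)^3, (x - 5). Arranging the block sizes at each eigenvalue in decreasing order and taking row products gives the invariant factors.

Invariant factors (smallest first, each dividing the next): x - 5, (x - 5)^3(x + 2).

Check: the last factor (x - 5)^3(x + 2) is the minimal polynomial, and the product (x - 5)^4(x + 2) is the characteristic polynomial.

x - 5, (x - 5)^3(x + 2)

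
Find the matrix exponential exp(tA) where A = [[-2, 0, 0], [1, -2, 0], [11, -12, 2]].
e^{tA} = [[e^{-2*t}, 0, 0], [t*e^{-2*t}, e^{-2*t}, 0], [(3*t + 2*e^{4*t} - 2)*e^{-2*t}, -6*sinh(2*t), e^{2*t}]]

A has Jordan form J = [[-2, 1, 0], [0, -2, 0], [0, 0, 2]] with A = PJP^{-1}, so e^{tA} = P e^{tJ} P^{-1}.

For a Jordan block J_k(λ), e^{tJ_k(λ)} = e^{λt} · (I + tN + t^2 N^2/2! + ... + t^{k-1} N^{k-1}/(k-1)!) where N is the nilpotent superdiagonal part.

Assembling the blocks and conjugating back gives the entries of e^{tA} as shown above.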